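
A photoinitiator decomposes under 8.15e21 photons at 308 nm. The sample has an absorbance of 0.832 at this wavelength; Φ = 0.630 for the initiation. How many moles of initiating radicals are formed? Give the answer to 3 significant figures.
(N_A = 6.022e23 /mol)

0.00727 mol

Moles of photons: 8.15e21 / 6.022e23 = 0.01353 mol.
Fraction absorbed: 1 − 10^(−0.832) = 0.8528.
Photons absorbed: 0.8528 × 0.01353 = 0.01154 mol.
Product: Φ × n_abs = 0.630 × 0.01154 = 0.007270 mol.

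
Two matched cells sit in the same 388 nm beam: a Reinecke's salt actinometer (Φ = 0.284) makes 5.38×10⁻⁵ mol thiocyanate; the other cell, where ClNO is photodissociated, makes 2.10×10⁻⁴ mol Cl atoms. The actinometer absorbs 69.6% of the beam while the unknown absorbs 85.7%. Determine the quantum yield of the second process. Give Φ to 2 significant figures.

Photons absorbed by the actinometer: 5.38×10⁻⁵ / 0.284 = 1.894×10⁻⁴ mol.
Incident flux: 1.894×10⁻⁴ / 0.696 = 2.721×10⁻⁴ einstein.
Absorbed by unknown: 0.857 × 2.721×10⁻⁴ = 2.332×10⁻⁴ mol.
Φ(unknown) = 2.10×10⁻⁴ / 2.332×10⁻⁴ = 0.90.

Φ = 0.90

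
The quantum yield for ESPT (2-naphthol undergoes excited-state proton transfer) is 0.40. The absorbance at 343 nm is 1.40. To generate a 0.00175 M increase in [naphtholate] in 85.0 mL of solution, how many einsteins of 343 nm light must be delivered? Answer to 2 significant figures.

3.9×10⁻⁴ einstein

Product: (0.00175 M)(0.085 L) = 1.488×10⁻⁴ mol.
Photons that must be absorbed: 1.488×10⁻⁴ / 0.40 = 3.720×10⁻⁴ mol.
Fraction absorbed: 1 − 10^(−1.40) = 0.9602.
Incident photons needed: 3.720×10⁻⁴ / 0.9602 = 3.874×10⁻⁴ mol.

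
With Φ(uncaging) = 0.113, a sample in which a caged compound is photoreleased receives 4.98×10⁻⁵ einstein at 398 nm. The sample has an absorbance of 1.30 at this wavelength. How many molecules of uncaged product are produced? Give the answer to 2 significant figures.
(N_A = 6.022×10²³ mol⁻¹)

Fraction absorbed: 1 − 10^(−1.30) = 0.9499.
Photons absorbed: 0.9499 × 4.98×10⁻⁵ = 4.731×10⁻⁵ mol.
Product: Φ × n_abs = 0.113 × 4.731×10⁻⁵ = 5.346×10⁻⁶ mol.
As a count: 5.346×10⁻⁶ × 6.022×10²³ = 3.2×10¹⁸.

3.2×10¹⁸ molecules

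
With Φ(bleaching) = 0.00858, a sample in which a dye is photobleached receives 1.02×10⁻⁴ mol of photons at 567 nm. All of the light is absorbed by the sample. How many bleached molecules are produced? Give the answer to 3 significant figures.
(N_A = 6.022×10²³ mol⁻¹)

5.27×10¹⁷ bleached molecules

Product: Φ × n_abs = 0.00858 × 1.02×10⁻⁴ = 8.752×10⁻⁷ mol.
As a count: 8.752×10⁻⁷ × 6.022×10²³ = 5.27×10¹⁷.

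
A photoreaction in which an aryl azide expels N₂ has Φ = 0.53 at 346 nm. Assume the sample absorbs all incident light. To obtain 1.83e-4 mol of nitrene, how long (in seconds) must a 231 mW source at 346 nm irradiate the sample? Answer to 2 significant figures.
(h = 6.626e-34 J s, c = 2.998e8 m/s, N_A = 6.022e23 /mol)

t ≈ 520 s

Photons that must be absorbed: 1.83e-4 / 0.53 = 3.453e-4 mol.
Photon energy: hc/λ = 5.741e-19 J; per mole, 3.457e5 J mol⁻¹.
Energy required: 3.453e-4 × 3.457e5 = 119.4 J.
Time: 119.4 J / 0.231 W = 520 s.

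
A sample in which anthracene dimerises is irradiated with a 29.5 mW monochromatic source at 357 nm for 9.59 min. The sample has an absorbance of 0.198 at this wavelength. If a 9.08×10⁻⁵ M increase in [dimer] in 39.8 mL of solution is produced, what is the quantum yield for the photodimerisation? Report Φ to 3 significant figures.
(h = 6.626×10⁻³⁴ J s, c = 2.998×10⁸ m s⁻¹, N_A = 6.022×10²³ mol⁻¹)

Product: (9.08×10⁻⁵ M)(0.0398 L) = 3.614×10⁻⁶ mol.
Photon energy at 357 nm: hc/λ = (6.626×10⁻³⁴)(2.998×10⁸)/(357×10⁻⁹) = 5.564×10⁻¹⁹ J.
Energy delivered: (29.5 mW)(575.4 s) = 16.97 J.
Photons incident: 16.97 / 5.564×10⁻¹⁹ = 3.050×10¹⁹, i.e. 3.050×10¹⁹/6.022×10²³ = 5.065×10⁻⁵ mol.
Fraction absorbed: 1 − 10^(−0.198) = 0.3661.
Photons absorbed: 0.3661 × 5.065×10⁻⁵ = 1.854×10⁻⁵ mol.
Φ = 3.614×10⁻⁶ mol / 1.854×10⁻⁵ mol photons = 0.195.

Φ = 0.195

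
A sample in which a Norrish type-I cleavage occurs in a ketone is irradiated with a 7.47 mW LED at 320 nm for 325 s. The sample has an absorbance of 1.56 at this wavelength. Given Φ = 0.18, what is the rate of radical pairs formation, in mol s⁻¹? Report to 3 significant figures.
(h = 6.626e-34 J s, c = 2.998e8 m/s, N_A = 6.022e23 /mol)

3.50e-9 mol s⁻¹

Photon energy at 320 nm: hc/λ = (6.626e-34)(2.998e8)/(320e-9) = 6.208e-19 J.
Energy delivered: (7.47 mW)(325 s) = 2.428 J.
Photons incident: 2.428 / 6.208e-19 = 3.911e18, i.e. 3.911e18/6.022e23 = 6.495e-6 mol.
Fraction absorbed: 1 − 10^(−1.56) = 0.9725.
Photons absorbed: 0.9725 × 6.495e-6 = 6.316e-6 mol.
Product formed: 0.18 × 6.316e-6 = 1.137e-6 mol.
Rate: 1.137e-6 / 325 s = 3.50e-9 mol s⁻¹.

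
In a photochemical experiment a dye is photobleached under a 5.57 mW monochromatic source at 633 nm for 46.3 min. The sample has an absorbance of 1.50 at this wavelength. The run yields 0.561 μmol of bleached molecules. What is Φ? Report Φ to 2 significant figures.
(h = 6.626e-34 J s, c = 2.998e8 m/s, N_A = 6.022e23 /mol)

Φ = 0.0071

Product: 0.561 μmol = 5.61e-7 mol.
Photon energy at 633 nm: hc/λ = (6.626e-34)(2.998e8)/(633e-9) = 3.138e-19 J.
Energy delivered: (5.57 mW)(2778 s) = 15.47 J.
Photons incident: 15.47 / 3.138e-19 = 4.930e19, i.e. 4.930e19/6.022e23 = 8.187e-5 mol.
Fraction absorbed: 1 − 10^(−1.50) = 0.9684.
Photons absorbed: 0.9684 × 8.187e-5 = 7.928e-5 mol.
Φ = 5.61e-7 mol / 7.928e-5 mol photons = 0.0071.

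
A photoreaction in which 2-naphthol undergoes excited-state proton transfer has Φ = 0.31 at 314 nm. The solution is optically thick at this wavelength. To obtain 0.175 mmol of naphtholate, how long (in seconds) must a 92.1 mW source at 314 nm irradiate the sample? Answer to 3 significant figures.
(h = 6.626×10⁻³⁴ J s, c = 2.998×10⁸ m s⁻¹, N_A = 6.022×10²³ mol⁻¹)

Product: 0.175 mmol = 1.75×10⁻⁴ mol.
Photons that must be absorbed: 1.75×10⁻⁴ / 0.31 = 5.645×10⁻⁴ mol.
Photon energy: hc/λ = 6.326×10⁻¹⁹ J; per mole, 3.810×10⁵ J mol⁻¹.
Energy required: 5.645×10⁻⁴ × 3.810×10⁵ = 215.1 J.
Time: 215.1 J / 0.0921 W = 2340 s.

t ≈ 2340 s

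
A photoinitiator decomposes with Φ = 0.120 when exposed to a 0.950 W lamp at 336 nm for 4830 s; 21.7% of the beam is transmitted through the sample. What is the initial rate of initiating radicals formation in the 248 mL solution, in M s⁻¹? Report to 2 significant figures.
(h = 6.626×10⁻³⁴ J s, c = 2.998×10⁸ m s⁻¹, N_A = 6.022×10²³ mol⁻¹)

Photon energy at 336 nm: hc/λ = (6.626×10⁻³⁴)(2.998×10⁸)/(336×10⁻⁹) = 5.912×10⁻¹⁹ J.
Energy delivered: (0.950 W)(4830 s) = 4589 J.
Photons incident: 4589 / 5.912×10⁻¹⁹ = 7.762×10²¹, i.e. 7.762×10²¹/6.022×10²³ = 0.01289 mol.
Fraction absorbed: 1 − 21.7/100 = 0.7830.
Photons absorbed: 0.7830 × 0.01289 = 0.01009 mol.
Product formed: 0.120 × 0.01009 = 0.001211 mol.
Rate: 0.001211 mol / (4830 s × 0.248 L) = 1.0×10⁻⁶ M s⁻¹.

1.0×10⁻⁶ M s⁻¹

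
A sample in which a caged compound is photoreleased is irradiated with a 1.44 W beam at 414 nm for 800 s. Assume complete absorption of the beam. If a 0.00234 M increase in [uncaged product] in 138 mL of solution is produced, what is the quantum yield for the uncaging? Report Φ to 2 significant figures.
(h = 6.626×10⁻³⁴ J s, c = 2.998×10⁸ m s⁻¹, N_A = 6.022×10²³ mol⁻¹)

Φ = 0.081

Product: (0.00234 M)(0.138 L) = 3.229×10⁻⁴ mol.
Photon energy at 414 nm: hc/λ = (6.626×10⁻³⁴)(2.998×10⁸)/(414×10⁻⁹) = 4.798×10⁻¹⁹ J.
Energy delivered: (1.44 W)(800 s) = 1152 J.
Photons incident: 1152 / 4.798×10⁻¹⁹ = 2.401×10²¹, i.e. 2.401×10²¹/6.022×10²³ = 0.003987 mol.
Φ = 3.229×10⁻⁴ mol / 0.003987 mol photons = 0.081.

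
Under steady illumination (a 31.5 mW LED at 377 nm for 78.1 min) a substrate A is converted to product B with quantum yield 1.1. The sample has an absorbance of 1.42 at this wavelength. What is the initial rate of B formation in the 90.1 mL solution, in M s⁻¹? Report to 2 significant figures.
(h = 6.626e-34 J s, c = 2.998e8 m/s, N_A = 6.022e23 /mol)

Photon energy at 377 nm: hc/λ = (6.626e-34)(2.998e8)/(377e-9) = 5.269e-19 J.
Energy delivered: (31.5 mW)(4686 s) = 147.6 J.
Photons incident: 147.6 / 5.269e-19 = 2.801e20, i.e. 2.801e20/6.022e23 = 4.651e-4 mol.
Fraction absorbed: 1 − 10^(−1.42) = 0.9620.
Photons absorbed: 0.9620 × 4.651e-4 = 4.474e-4 mol.
Product formed: 1.1 × 4.474e-4 = 4.921e-4 mol.
Rate: 4.921e-4 mol / (4686 s × 0.0901 L) = 1.2e-6 M s⁻¹.

1.2e-6 M s⁻¹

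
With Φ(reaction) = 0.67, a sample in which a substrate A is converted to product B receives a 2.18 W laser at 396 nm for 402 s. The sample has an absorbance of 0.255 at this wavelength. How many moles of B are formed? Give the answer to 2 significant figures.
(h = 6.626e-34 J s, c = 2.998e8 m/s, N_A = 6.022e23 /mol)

Photon energy at 396 nm: hc/λ = (6.626e-34)(2.998e8)/(396e-9) = 5.016e-19 J.
Energy delivered: (2.18 W)(402 s) = 876.4 J.
Photons incident: 876.4 / 5.016e-19 = 1.747e21, i.e. 1.747e21/6.022e23 = 0.002901 mol.
Fraction absorbed: 1 − 10^(−0.255) = 0.4441.
Photons absorbed: 0.4441 × 0.002901 = 0.001288 mol.
Product: Φ × n_abs = 0.67 × 0.001288 = 8.630e-4 mol.

8.6e-4 mol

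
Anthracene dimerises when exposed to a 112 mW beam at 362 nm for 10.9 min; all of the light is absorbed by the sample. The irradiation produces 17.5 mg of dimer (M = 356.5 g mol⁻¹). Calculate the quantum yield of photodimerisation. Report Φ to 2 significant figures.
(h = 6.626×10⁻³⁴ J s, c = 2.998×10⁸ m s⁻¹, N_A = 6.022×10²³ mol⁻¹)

Φ = 0.22

Product: 17.5 mg / 356.5 g mol⁻¹ = 4.909×10⁻⁵ mol.
Photon energy at 362 nm: hc/λ = (6.626×10⁻³⁴)(2.998×10⁸)/(362×10⁻⁹) = 5.487×10⁻¹⁹ J.
Energy delivered: (112 mW)(654 s) = 73.25 J.
Photons incident: 73.25 / 5.487×10⁻¹⁹ = 1.335×10²⁰, i.e. 1.335×10²⁰/6.022×10²³ = 2.217×10⁻⁴ mol.
Φ = 4.909×10⁻⁵ mol / 2.217×10⁻⁴ mol photons = 0.22.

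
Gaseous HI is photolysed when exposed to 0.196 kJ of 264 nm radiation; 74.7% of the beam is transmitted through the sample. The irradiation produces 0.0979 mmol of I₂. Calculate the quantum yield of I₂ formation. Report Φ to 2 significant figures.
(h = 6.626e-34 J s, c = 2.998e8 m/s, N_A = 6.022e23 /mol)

Φ = 0.89

Product: 0.0979 mmol = 9.79e-5 mol.
Photon energy at 264 nm: hc/λ = (6.626e-34)(2.998e8)/(264e-9) = 7.525e-19 J.
Incident energy: 0.196 kJ = 196 J.
Photons incident: 196 / 7.525e-19 = 2.605e20, i.e. 2.605e20/6.022e23 = 4.326e-4 mol.
Fraction absorbed: 1 − 74.7/100 = 0.2530.
Photons absorbed: 0.2530 × 4.326e-4 = 1.094e-4 mol.
Φ = 9.79e-5 mol / 1.094e-4 mol photons = 0.89.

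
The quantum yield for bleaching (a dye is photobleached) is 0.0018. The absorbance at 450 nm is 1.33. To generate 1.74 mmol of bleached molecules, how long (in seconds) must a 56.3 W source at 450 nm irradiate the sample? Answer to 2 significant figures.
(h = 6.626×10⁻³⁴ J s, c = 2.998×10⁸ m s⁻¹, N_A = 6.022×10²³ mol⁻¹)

t ≈ 4800 s

Product: 1.74 mmol = 0.00174 mol.
Photons that must be absorbed: 0.00174 / 0.0018 = 0.9667 mol.
Fraction absorbed: 1 − 10^(−1.33) = 0.9532.
Incident photons needed: 0.9667 / 0.9532 = 1.014 mol.
Photon energy: hc/λ = 4.414×10⁻¹⁹ J; per mole, 2.658×10⁵ J mol⁻¹.
Energy required: 1.014 × 2.658×10⁵ = 2.695×10⁵ J.
Time: 2.695×10⁵ J / 56.3 W = 4800 s.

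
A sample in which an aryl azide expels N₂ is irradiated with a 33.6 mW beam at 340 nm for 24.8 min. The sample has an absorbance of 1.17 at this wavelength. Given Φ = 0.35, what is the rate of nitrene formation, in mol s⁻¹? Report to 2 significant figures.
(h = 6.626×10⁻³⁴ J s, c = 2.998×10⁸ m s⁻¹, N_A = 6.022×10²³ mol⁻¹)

Photon energy at 340 nm: hc/λ = (6.626×10⁻³⁴)(2.998×10⁸)/(340×10⁻⁹) = 5.843×10⁻¹⁹ J.
Energy delivered: (33.6 mW)(1488 s) = 50.00 J.
Photons incident: 50.00 / 5.843×10⁻¹⁹ = 8.557×10¹⁹, i.e. 8.557×10¹⁹/6.022×10²³ = 1.421×10⁻⁴ mol.
Fraction absorbed: 1 − 10^(−1.17) = 0.9324.
Photons absorbed: 0.9324 × 1.421×10⁻⁴ = 1.325×10⁻⁴ mol.
Product formed: 0.35 × 1.325×10⁻⁴ = 4.637×10⁻⁵ mol.
Rate: 4.637×10⁻⁵ / 1488 s = 3.1×10⁻⁸ mol s⁻¹.

3.1×10⁻⁸ mol s⁻¹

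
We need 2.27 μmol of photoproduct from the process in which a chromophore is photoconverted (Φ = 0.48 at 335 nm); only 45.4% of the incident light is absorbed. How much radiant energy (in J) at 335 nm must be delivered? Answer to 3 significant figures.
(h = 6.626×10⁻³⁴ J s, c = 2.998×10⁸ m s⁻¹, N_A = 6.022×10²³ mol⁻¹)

3.72 J

Product: 2.27 μmol = 2.27×10⁻⁶ mol.
Photons that must be absorbed: 2.27×10⁻⁶ / 0.48 = 4.729×10⁻⁶ mol.
Incident photons needed: 4.729×10⁻⁶ / 0.454 = 1.042×10⁻⁵ mol.
Photon energy: hc/λ = 5.930×10⁻¹⁹ J; per mole, 3.571×10⁵ J mol⁻¹.
Energy required: 1.042×10⁻⁵ × 3.571×10⁵ = 3.72 J.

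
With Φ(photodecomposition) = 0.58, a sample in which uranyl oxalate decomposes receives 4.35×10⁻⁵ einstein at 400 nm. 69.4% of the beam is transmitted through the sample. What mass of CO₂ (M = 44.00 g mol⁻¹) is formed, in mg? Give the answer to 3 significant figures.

0.340 mg

Fraction absorbed: 1 − 69.4/100 = 0.3060.
Photons absorbed: 0.3060 × 4.35×10⁻⁵ = 1.331×10⁻⁵ mol.
Product: Φ × n_abs = 0.58 × 1.331×10⁻⁵ = 7.720×10⁻⁶ mol.
Mass: 7.720×10⁻⁶ × 44.00 = 3.397×10⁻⁴ g = 0.340 mg.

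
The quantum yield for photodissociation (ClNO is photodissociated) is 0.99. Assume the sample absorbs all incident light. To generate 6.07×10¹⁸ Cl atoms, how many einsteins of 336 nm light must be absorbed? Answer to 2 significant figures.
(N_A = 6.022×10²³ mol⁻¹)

1.0×10⁻⁵ einstein

Product: 6.07×10¹⁸ / 6.022×10²³ = 1.008×10⁻⁵ mol.
Photons that must be absorbed: 1.008×10⁻⁵ / 0.99 = 1.018×10⁻⁵ mol.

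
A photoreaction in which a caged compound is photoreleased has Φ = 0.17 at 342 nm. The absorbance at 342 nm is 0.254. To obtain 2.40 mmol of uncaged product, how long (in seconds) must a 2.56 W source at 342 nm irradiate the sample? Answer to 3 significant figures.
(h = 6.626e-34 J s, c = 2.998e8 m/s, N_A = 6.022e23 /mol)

Product: 2.40 mmol = 0.00240 mol.
Photons that must be absorbed: 0.00240 / 0.17 = 0.01412 mol.
Fraction absorbed: 1 − 10^(−0.254) = 0.4428.
Incident photons needed: 0.01412 / 0.4428 = 0.03189 mol.
Photon energy: hc/λ = 5.808e-19 J; per mole, 3.498e5 J mol⁻¹.
Energy required: 0.03189 × 3.498e5 = 1.116e4 J.
Time: 1.116e4 J / 2.56 W = 4360 s.

t ≈ 4360 s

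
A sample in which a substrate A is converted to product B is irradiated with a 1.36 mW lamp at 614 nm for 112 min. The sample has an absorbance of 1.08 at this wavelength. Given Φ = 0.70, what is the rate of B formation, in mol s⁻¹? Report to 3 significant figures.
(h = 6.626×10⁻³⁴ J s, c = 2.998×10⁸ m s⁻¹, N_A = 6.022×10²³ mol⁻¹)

Photon energy at 614 nm: hc/λ = (6.626×10⁻³⁴)(2.998×10⁸)/(614×10⁻⁹) = 3.235×10⁻¹⁹ J.
Energy delivered: (1.36 mW)(6720 s) = 9.139 J.
Photons incident: 9.139 / 3.235×10⁻¹⁹ = 2.825×10¹⁹, i.e. 2.825×10¹⁹/6.022×10²³ = 4.691×10⁻⁵ mol.
Fraction absorbed: 1 − 10^(−1.08) = 0.9168.
Photons absorbed: 0.9168 × 4.691×10⁻⁵ = 4.301×10⁻⁵ mol.
Product formed: 0.70 × 4.301×10⁻⁵ = 3.011×10⁻⁵ mol.
Rate: 3.011×10⁻⁵ / 6720 s = 4.48×10⁻⁹ mol s⁻¹.

4.48×10⁻⁹ mol s⁻¹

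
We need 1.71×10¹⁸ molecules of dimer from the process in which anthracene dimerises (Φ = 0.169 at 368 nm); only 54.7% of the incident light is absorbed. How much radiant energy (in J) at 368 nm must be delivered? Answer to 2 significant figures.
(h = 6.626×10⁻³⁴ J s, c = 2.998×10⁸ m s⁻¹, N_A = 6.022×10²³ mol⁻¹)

10 J

Product: 1.71×10¹⁸ / 6.022×10²³ = 2.840×10⁻⁶ mol.
Photons that must be absorbed: 2.840×10⁻⁶ / 0.169 = 1.680×10⁻⁵ mol.
Incident photons needed: 1.680×10⁻⁵ / 0.547 = 3.071×10⁻⁵ mol.
Photon energy: hc/λ = 5.398×10⁻¹⁹ J; per mole, 3.251×10⁵ J mol⁻¹.
Energy required: 3.071×10⁻⁵ × 3.251×10⁵ = 10 J.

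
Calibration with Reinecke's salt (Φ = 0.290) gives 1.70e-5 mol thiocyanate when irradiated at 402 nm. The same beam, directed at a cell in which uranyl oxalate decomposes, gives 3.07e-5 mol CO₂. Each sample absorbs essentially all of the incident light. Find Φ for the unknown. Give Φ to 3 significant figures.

Photons absorbed by the actinometer: 1.70e-5 / 0.290 = 5.862e-5 mol.
Φ(unknown) = 3.07e-5 / 5.862e-5 = 0.524.

Φ = 0.524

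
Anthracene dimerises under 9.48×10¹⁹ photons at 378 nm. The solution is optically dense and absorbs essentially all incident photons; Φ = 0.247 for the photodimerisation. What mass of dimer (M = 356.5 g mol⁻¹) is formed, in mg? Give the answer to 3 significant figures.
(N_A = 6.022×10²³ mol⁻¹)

13.9 mg

Moles of photons: 9.48×10¹⁹ / 6.022×10²³ = 1.574×10⁻⁴ mol.
Product: Φ × n_abs = 0.247 × 1.574×10⁻⁴ = 3.888×10⁻⁵ mol.
Mass: 3.888×10⁻⁵ × 356.5 = 0.01386 g = 13.9 mg.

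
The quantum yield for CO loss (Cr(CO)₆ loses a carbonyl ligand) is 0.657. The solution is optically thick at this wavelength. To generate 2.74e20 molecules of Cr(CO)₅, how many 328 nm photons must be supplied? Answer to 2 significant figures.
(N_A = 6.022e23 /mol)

Product: 2.74e20 / 6.022e23 = 4.550e-4 mol.
Photons that must be absorbed: 4.550e-4 / 0.657 = 6.925e-4 mol.
Photon count: 6.925e-4 × 6.022e23 = 4.2e20.

4.2e20 photons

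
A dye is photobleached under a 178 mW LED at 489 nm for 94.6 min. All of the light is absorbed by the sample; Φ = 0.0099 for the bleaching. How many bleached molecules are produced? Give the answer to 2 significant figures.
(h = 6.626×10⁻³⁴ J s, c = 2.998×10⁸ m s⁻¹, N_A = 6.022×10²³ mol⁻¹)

Photon energy at 489 nm: hc/λ = (6.626×10⁻³⁴)(2.998×10⁸)/(489×10⁻⁹) = 4.062×10⁻¹⁹ J.
Energy delivered: (178 mW)(5676 s) = 1010 J.
Photons incident: 1010 / 4.062×10⁻¹⁹ = 2.486×10²¹, i.e. 2.486×10²¹/6.022×10²³ = 0.004128 mol.
Product: Φ × n_abs = 0.0099 × 0.004128 = 4.087×10⁻⁵ mol.
As a count: 4.087×10⁻⁵ × 6.022×10²³ = 2.5×10¹⁹.

2.5×10¹⁹ bleached molecules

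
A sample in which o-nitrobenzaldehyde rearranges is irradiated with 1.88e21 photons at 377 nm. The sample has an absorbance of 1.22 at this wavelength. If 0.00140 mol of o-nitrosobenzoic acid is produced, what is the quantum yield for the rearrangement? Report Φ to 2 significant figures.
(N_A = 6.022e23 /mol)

Moles of photons: 1.88e21 / 6.022e23 = 0.003122 mol.
Fraction absorbed: 1 − 10^(−1.22) = 0.9397.
Photons absorbed: 0.9397 × 0.003122 = 0.002934 mol.
Φ = 0.00140 mol / 0.002934 mol photons = 0.48.

Φ = 0.48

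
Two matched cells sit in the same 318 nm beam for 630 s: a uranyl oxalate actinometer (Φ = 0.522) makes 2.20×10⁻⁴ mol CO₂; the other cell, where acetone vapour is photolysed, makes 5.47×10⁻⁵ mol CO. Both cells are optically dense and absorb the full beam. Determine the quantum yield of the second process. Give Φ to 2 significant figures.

Φ = 0.13

Photons absorbed by the actinometer: 2.20×10⁻⁴ / 0.522 = 4.215×10⁻⁴ mol.
Φ(unknown) = 5.47×10⁻⁵ / 4.215×10⁻⁴ = 0.13.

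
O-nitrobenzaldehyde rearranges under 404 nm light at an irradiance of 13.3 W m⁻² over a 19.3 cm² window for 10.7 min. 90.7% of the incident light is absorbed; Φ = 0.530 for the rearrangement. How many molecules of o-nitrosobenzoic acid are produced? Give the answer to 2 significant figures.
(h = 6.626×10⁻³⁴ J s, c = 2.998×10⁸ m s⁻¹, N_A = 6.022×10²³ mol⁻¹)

1.6×10¹⁹ molecules

Photon energy at 404 nm: hc/λ = (6.626×10⁻³⁴)(2.998×10⁸)/(404×10⁻⁹) = 4.917×10⁻¹⁹ J.
Energy delivered: (13.3 W m⁻²)(19.3×10⁻⁴ m²)(642 s) = 16.48 J.
Photons incident: 16.48 / 4.917×10⁻¹⁹ = 3.352×10¹⁹, i.e. 3.352×10¹⁹/6.022×10²³ = 5.566×10⁻⁵ mol.
Photons absorbed: 0.907 × 5.566×10⁻⁵ = 5.048×10⁻⁵ mol.
Product: Φ × n_abs = 0.530 × 5.048×10⁻⁵ = 2.675×10⁻⁵ mol.
As a count: 2.675×10⁻⁵ × 6.022×10²³ = 1.6×10¹⁹.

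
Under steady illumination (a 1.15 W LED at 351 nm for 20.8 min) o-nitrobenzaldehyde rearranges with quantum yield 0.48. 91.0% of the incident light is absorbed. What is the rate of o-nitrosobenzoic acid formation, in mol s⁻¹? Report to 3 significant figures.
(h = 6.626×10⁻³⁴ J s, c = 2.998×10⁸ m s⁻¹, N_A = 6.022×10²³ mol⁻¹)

Photon energy at 351 nm: hc/λ = (6.626×10⁻³⁴)(2.998×10⁸)/(351×10⁻⁹) = 5.659×10⁻¹⁹ J.
Energy delivered: (1.15 W)(1248 s) = 1435 J.
Photons incident: 1435 / 5.659×10⁻¹⁹ = 2.536×10²¹, i.e. 2.536×10²¹/6.022×10²³ = 0.004211 mol.
Photons absorbed: 0.910 × 0.004211 = 0.003832 mol.
Product formed: 0.48 × 0.003832 = 0.001839 mol.
Rate: 0.001839 / 1248 s = 1.47×10⁻⁶ mol s⁻¹.

1.47×10⁻⁶ mol s⁻¹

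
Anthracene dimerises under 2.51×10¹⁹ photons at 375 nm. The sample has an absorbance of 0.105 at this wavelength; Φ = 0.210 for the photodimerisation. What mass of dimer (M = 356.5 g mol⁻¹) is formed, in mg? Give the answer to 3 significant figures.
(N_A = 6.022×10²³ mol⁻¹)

0.670 mg

Moles of photons: 2.51×10¹⁹ / 6.022×10²³ = 4.168×10⁻⁵ mol.
Fraction absorbed: 1 − 10^(−0.105) = 0.2148.
Photons absorbed: 0.2148 × 4.168×10⁻⁵ = 8.953×10⁻⁶ mol.
Product: Φ × n_abs = 0.210 × 8.953×10⁻⁶ = 1.880×10⁻⁶ mol.
Mass: 1.880×10⁻⁶ × 356.5 = 6.702×10⁻⁴ g = 0.670 mg.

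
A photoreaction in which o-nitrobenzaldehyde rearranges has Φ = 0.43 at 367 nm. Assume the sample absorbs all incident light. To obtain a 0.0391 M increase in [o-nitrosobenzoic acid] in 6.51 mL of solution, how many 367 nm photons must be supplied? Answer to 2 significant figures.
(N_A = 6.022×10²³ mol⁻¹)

Product: (0.0391 M)(0.00651 L) = 2.545×10⁻⁴ mol.
Photons that must be absorbed: 2.545×10⁻⁴ / 0.43 = 5.919×10⁻⁴ mol.
Photon count: 5.919×10⁻⁴ × 6.022×10²³ = 3.6×10²⁰.

3.6×10²⁰ photons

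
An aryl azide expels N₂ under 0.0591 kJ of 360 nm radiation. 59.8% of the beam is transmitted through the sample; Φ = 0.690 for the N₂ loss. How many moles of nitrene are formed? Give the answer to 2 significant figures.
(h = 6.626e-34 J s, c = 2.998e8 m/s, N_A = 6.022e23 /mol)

Photon energy at 360 nm: hc/λ = (6.626e-34)(2.998e8)/(360e-9) = 5.518e-19 J.
Incident energy: 0.0591 kJ = 59.1 J.
Photons incident: 59.1 / 5.518e-19 = 1.071e20, i.e. 1.071e20/6.022e23 = 1.778e-4 mol.
Fraction absorbed: 1 − 59.8/100 = 0.4020.
Photons absorbed: 0.4020 × 1.778e-4 = 7.148e-5 mol.
Product: Φ × n_abs = 0.690 × 7.148e-5 = 4.932e-5 mol.

4.9e-5 mol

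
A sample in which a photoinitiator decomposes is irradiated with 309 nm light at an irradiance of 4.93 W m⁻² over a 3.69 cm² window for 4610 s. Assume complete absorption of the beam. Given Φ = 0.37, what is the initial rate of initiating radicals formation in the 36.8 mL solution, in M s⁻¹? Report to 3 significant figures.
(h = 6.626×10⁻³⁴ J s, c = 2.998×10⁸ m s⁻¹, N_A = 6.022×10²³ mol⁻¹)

4.72×10⁻⁸ M s⁻¹

Photon energy at 309 nm: hc/λ = (6.626×10⁻³⁴)(2.998×10⁸)/(309×10⁻⁹) = 6.429×10⁻¹⁹ J.
Energy delivered: (4.93 W m⁻²)(3.69×10⁻⁴ m²)(4610 s) = 8.386 J.
Photons incident: 8.386 / 6.429×10⁻¹⁹ = 1.304×10¹⁹, i.e. 1.304×10¹⁹/6.022×10²³ = 2.165×10⁻⁵ mol.
Product formed: 0.37 × 2.165×10⁻⁵ = 8.011×10⁻⁶ mol.
Rate: 8.011×10⁻⁶ mol / (4610 s × 0.0368 L) = 4.72×10⁻⁸ M s⁻¹.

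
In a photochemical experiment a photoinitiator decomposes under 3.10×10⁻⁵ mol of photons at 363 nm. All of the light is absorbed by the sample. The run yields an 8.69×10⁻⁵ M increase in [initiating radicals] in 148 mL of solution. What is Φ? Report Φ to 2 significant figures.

Product: (8.69×10⁻⁵ M)(0.148 L) = 1.286×10⁻⁵ mol.
Φ = 1.286×10⁻⁵ mol / 3.10×10⁻⁵ mol photons = 0.41.

Φ = 0.41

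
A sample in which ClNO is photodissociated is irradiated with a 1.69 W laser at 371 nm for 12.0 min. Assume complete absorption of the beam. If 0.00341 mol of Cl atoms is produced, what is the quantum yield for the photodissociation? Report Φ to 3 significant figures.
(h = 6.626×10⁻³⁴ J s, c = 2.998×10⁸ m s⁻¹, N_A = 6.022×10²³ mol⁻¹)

Φ = 0.904

Photon energy at 371 nm: hc/λ = (6.626×10⁻³⁴)(2.998×10⁸)/(371×10⁻⁹) = 5.354×10⁻¹⁹ J.
Energy delivered: (1.69 W)(720 s) = 1217 J.
Photons incident: 1217 / 5.354×10⁻¹⁹ = 2.273×10²¹, i.e. 2.273×10²¹/6.022×10²³ = 0.003774 mol.
Φ = 0.00341 mol / 0.003774 mol photons = 0.904.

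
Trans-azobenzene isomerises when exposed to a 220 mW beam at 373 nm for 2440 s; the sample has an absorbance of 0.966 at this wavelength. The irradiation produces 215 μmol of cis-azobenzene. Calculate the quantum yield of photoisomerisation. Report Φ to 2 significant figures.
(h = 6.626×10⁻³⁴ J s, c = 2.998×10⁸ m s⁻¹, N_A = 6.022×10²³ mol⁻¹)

Φ = 0.14

Product: 215 μmol = 2.15×10⁻⁴ mol.
Photon energy at 373 nm: hc/λ = (6.626×10⁻³⁴)(2.998×10⁸)/(373×10⁻⁹) = 5.326×10⁻¹⁹ J.
Energy delivered: (220 mW)(2440 s) = 536.8 J.
Photons incident: 536.8 / 5.326×10⁻¹⁹ = 1.008×10²¹, i.e. 1.008×10²¹/6.022×10²³ = 0.001674 mol.
Fraction absorbed: 1 − 10^(−0.966) = 0.8919.
Photons absorbed: 0.8919 × 0.001674 = 0.001493 mol.
Φ = 2.15×10⁻⁴ mol / 0.001493 mol photons = 0.14.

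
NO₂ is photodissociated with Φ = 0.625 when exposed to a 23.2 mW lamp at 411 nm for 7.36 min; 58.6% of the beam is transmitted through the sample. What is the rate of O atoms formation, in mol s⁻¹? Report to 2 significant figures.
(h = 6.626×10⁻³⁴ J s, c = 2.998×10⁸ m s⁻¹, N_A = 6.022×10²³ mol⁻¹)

2.1×10⁻⁸ mol s⁻¹

Photon energy at 411 nm: hc/λ = (6.626×10⁻³⁴)(2.998×10⁸)/(411×10⁻⁹) = 4.833×10⁻¹⁹ J.
Energy delivered: (23.2 mW)(441.6 s) = 10.25 J.
Photons incident: 10.25 / 4.833×10⁻¹⁹ = 2.121×10¹⁹, i.e. 2.121×10¹⁹/6.022×10²³ = 3.522×10⁻⁵ mol.
Fraction absorbed: 1 − 58.6/100 = 0.4140.
Photons absorbed: 0.4140 × 3.522×10⁻⁵ = 1.458×10⁻⁵ mol.
Product formed: 0.625 × 1.458×10⁻⁵ = 9.113×10⁻⁶ mol.
Rate: 9.113×10⁻⁶ / 441.6 s = 2.1×10⁻⁸ mol s⁻¹.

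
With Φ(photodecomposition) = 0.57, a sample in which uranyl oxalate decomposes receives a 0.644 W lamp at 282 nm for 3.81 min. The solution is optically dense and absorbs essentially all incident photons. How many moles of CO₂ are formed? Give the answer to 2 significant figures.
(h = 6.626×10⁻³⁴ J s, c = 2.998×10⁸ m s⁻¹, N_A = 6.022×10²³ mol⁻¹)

2.0×10⁻⁴ mol

Photon energy at 282 nm: hc/λ = (6.626×10⁻³⁴)(2.998×10⁸)/(282×10⁻⁹) = 7.044×10⁻¹⁹ J.
Energy delivered: (0.644 W)(228.6 s) = 147.2 J.
Photons incident: 147.2 / 7.044×10⁻¹⁹ = 2.090×10²⁰, i.e. 2.090×10²⁰/6.022×10²³ = 3.471×10⁻⁴ mol.
Product: Φ × n_abs = 0.57 × 3.471×10⁻⁴ = 1.978×10⁻⁴ mol.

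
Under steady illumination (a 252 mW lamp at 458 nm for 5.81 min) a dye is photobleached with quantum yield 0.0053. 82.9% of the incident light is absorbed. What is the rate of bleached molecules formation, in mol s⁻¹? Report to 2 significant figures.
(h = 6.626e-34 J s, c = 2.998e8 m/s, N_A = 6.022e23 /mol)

Photon energy at 458 nm: hc/λ = (6.626e-34)(2.998e8)/(458e-9) = 4.337e-19 J.
Energy delivered: (252 mW)(348.6 s) = 87.85 J.
Photons incident: 87.85 / 4.337e-19 = 2.026e20, i.e. 2.026e20/6.022e23 = 3.364e-4 mol.
Photons absorbed: 0.829 × 3.364e-4 = 2.789e-4 mol.
Product formed: 0.0053 × 2.789e-4 = 1.478e-6 mol.
Rate: 1.478e-6 / 348.6 s = 4.2e-9 mol s⁻¹.

4.2e-9 mol s⁻¹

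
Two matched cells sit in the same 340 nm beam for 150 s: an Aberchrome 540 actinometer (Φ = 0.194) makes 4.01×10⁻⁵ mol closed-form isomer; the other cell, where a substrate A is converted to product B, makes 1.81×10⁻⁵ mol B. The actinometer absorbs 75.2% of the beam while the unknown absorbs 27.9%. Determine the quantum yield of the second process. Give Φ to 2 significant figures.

Photons absorbed by the actinometer: 4.01×10⁻⁵ / 0.194 = 2.067×10⁻⁴ mol.
Incident flux: 2.067×10⁻⁴ / 0.752 = 2.749×10⁻⁴ einstein.
Absorbed by unknown: 0.279 × 2.749×10⁻⁴ = 7.670×10⁻⁵ mol.
Φ(unknown) = 1.81×10⁻⁵ / 7.670×10⁻⁵ = 0.24.

Φ = 0.24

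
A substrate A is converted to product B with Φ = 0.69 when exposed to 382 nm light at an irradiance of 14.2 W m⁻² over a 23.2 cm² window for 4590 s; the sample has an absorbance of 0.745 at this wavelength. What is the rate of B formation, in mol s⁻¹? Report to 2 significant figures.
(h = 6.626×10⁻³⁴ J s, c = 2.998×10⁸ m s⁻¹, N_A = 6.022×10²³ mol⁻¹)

6.0×10⁻⁸ mol s⁻¹

Photon energy at 382 nm: hc/λ = (6.626×10⁻³⁴)(2.998×10⁸)/(382×10⁻⁹) = 5.200×10⁻¹⁹ J.
Energy delivered: (14.2 W m⁻²)(23.2×10⁻⁴ m²)(4590 s) = 151.2 J.
Photons incident: 151.2 / 5.200×10⁻¹⁹ = 2.908×10²⁰, i.e. 2.908×10²⁰/6.022×10²³ = 4.829×10⁻⁴ mol.
Fraction absorbed: 1 − 10^(−0.745) = 0.8201.
Photons absorbed: 0.8201 × 4.829×10⁻⁴ = 3.960×10⁻⁴ mol.
Product formed: 0.69 × 3.960×10⁻⁴ = 2.732×10⁻⁴ mol.
Rate: 2.732×10⁻⁴ / 4590 s = 6.0×10⁻⁸ mol s⁻¹.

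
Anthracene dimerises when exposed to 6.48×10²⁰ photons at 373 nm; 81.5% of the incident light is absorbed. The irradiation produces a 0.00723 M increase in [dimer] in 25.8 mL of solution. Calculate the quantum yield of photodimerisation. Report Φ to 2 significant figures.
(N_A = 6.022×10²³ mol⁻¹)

Product: (0.00723 M)(0.0258 L) = 1.865×10⁻⁴ mol.
Moles of photons: 6.48×10²⁰ / 6.022×10²³ = 0.001076 mol.
Photons absorbed: 0.815 × 0.001076 = 8.769×10⁻⁴ mol.
Φ = 1.865×10⁻⁴ mol / 8.769×10⁻⁴ mol photons = 0.21.

Φ = 0.21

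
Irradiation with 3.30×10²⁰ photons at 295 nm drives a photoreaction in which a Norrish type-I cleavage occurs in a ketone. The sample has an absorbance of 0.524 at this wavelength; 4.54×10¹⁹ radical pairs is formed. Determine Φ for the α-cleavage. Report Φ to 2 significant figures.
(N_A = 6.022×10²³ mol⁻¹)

Φ = 0.20

Product: 4.54×10¹⁹ / 6.022×10²³ = 7.539×10⁻⁵ mol.
Moles of photons: 3.30×10²⁰ / 6.022×10²³ = 5.480×10⁻⁴ mol.
Fraction absorbed: 1 − 10^(−0.524) = 0.7008.
Photons absorbed: 0.7008 × 5.480×10⁻⁴ = 3.840×10⁻⁴ mol.
Φ = 7.539×10⁻⁵ mol / 3.840×10⁻⁴ mol photons = 0.20.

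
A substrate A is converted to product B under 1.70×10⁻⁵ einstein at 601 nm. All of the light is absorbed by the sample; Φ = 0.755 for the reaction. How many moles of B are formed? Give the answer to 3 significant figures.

Product: Φ × n_abs = 0.755 × 1.70×10⁻⁵ = 1.284×10⁻⁵ mol.

1.28×10⁻⁵ mol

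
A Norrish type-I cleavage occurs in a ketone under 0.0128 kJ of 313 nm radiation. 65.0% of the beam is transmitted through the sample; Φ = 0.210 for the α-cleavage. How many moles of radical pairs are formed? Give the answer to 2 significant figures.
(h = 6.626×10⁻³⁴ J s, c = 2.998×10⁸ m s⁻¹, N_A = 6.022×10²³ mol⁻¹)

2.5×10⁻⁶ mol

Photon energy at 313 nm: hc/λ = (6.626×10⁻³⁴)(2.998×10⁸)/(313×10⁻⁹) = 6.347×10⁻¹⁹ J.
Incident energy: 0.0128 kJ = 12.8 J.
Photons incident: 12.8 / 6.347×10⁻¹⁹ = 2.017×10¹⁹, i.e. 2.017×10¹⁹/6.022×10²³ = 3.349×10⁻⁵ mol.
Fraction absorbed: 1 − 65.0/100 = 0.3500.
Photons absorbed: 0.3500 × 3.349×10⁻⁵ = 1.172×10⁻⁵ mol.
Product: Φ × n_abs = 0.210 × 1.172×10⁻⁵ = 2.461×10⁻⁶ mol.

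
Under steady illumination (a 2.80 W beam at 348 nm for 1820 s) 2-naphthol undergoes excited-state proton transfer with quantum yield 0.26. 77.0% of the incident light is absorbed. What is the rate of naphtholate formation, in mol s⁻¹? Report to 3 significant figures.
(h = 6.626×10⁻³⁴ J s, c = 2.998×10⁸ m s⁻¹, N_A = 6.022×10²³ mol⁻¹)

Photon energy at 348 nm: hc/λ = (6.626×10⁻³⁴)(2.998×10⁸)/(348×10⁻⁹) = 5.708×10⁻¹⁹ J.
Energy delivered: (2.80 W)(1820 s) = 5096 J.
Photons incident: 5096 / 5.708×10⁻¹⁹ = 8.928×10²¹, i.e. 8.928×10²¹/6.022×10²³ = 0.01483 mol.
Photons absorbed: 0.770 × 0.01483 = 0.01142 mol.
Product formed: 0.26 × 0.01142 = 0.002969 mol.
Rate: 0.002969 / 1820 s = 1.63×10⁻⁶ mol s⁻¹.

1.63×10⁻⁶ mol s⁻¹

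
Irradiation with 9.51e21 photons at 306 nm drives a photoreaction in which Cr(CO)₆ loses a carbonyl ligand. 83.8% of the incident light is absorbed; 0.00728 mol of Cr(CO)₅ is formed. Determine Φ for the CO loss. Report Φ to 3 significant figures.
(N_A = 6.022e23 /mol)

Φ = 0.550

Moles of photons: 9.51e21 / 6.022e23 = 0.01579 mol.
Photons absorbed: 0.838 × 0.01579 = 0.01323 mol.
Φ = 0.00728 mol / 0.01323 mol photons = 0.550.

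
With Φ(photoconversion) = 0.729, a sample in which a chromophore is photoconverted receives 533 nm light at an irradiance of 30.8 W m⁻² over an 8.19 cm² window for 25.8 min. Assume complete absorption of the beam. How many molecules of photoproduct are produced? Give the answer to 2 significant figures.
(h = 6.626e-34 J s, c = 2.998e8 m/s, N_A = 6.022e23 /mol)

7.6e19 molecules

Photon energy at 533 nm: hc/λ = (6.626e-34)(2.998e8)/(533e-9) = 3.727e-19 J.
Energy delivered: (30.8 W m⁻²)(8.19e-4 m²)(1548 s) = 39.05 J.
Photons incident: 39.05 / 3.727e-19 = 1.048e20, i.e. 1.048e20/6.022e23 = 1.740e-4 mol.
Product: Φ × n_abs = 0.729 × 1.740e-4 = 1.268e-4 mol.
As a count: 1.268e-4 × 6.022e23 = 7.6e19.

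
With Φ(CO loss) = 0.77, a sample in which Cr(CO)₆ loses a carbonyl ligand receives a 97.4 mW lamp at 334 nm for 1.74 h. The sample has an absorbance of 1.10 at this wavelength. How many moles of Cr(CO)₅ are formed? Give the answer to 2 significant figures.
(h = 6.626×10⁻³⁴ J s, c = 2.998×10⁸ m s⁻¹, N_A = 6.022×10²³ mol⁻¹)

Photon energy at 334 nm: hc/λ = (6.626×10⁻³⁴)(2.998×10⁸)/(334×10⁻⁹) = 5.948×10⁻¹⁹ J.
Energy delivered: (97.4 mW)(6264 s) = 610.1 J.
Photons incident: 610.1 / 5.948×10⁻¹⁹ = 1.026×10²¹, i.e. 1.026×10²¹/6.022×10²³ = 0.001704 mol.
Fraction absorbed: 1 − 10^(−1.10) = 0.9206.
Photons absorbed: 0.9206 × 0.001704 = 0.001569 mol.
Product: Φ × n_abs = 0.77 × 0.001569 = 0.001208 mol.

0.0012 mol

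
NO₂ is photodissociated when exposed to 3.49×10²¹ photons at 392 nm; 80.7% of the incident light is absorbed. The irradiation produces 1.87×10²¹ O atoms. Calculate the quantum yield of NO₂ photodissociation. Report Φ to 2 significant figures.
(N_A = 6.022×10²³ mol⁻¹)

Product: 1.87×10²¹ / 6.022×10²³ = 0.003105 mol.
Moles of photons: 3.49×10²¹ / 6.022×10²³ = 0.005795 mol.
Photons absorbed: 0.807 × 0.005795 = 0.004677 mol.
Φ = 0.003105 mol / 0.004677 mol photons = 0.66.

Φ = 0.66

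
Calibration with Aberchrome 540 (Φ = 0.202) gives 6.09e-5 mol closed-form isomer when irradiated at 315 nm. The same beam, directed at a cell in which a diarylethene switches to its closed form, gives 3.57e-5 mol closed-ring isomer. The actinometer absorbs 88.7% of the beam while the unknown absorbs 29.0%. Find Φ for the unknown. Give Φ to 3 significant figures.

Φ = 0.362

Photons absorbed by the actinometer: 6.09e-5 / 0.202 = 3.015e-4 mol.
Incident flux: 3.015e-4 / 0.887 = 3.399e-4 einstein.
Absorbed by unknown: 0.290 × 3.399e-4 = 9.857e-5 mol.
Φ(unknown) = 3.57e-5 / 9.857e-5 = 0.362.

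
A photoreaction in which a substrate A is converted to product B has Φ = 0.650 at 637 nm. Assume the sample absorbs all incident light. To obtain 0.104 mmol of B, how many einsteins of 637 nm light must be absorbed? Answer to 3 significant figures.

1.60e-4 einstein

Product: 0.104 mmol = 1.04e-4 mol.
Photons that must be absorbed: 1.04e-4 / 0.650 = 1.600e-4 mol.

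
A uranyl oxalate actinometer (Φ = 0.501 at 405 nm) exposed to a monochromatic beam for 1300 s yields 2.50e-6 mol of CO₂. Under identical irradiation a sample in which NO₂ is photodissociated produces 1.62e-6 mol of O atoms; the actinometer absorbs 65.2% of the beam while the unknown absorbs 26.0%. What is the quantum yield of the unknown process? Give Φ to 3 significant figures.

Photons absorbed by the actinometer: 2.50e-6 / 0.501 = 4.990e-6 mol.
Incident flux: 4.990e-6 / 0.652 = 7.653e-6 einstein.
Absorbed by unknown: 0.260 × 7.653e-6 = 1.990e-6 mol.
Φ(unknown) = 1.62e-6 / 1.990e-6 = 0.814.

Φ = 0.814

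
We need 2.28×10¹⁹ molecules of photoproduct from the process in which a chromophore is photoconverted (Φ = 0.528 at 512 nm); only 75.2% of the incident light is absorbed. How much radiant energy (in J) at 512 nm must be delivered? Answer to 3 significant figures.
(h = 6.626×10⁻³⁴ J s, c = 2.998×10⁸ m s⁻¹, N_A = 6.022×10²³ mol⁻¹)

Product: 2.28×10¹⁹ / 6.022×10²³ = 3.786×10⁻⁵ mol.
Photons that must be absorbed: 3.786×10⁻⁵ / 0.528 = 7.170×10⁻⁵ mol.
Incident photons needed: 7.170×10⁻⁵ / 0.752 = 9.535×10⁻⁵ mol.
Photon energy: hc/λ = 3.880×10⁻¹⁹ J; per mole, 2.337×10⁵ J mol⁻¹.
Energy required: 9.535×10⁻⁵ × 2.337×10⁵ = 22.3 J.

22.3 J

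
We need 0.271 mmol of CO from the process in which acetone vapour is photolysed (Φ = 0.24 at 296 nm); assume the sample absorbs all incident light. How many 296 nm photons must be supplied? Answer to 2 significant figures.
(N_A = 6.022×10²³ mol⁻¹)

Product: 0.271 mmol = 2.71×10⁻⁴ mol.
Photons that must be absorbed: 2.71×10⁻⁴ / 0.24 = 0.001129 mol.
Photon count: 0.001129 × 6.022×10²³ = 6.8×10²⁰.

6.8×10²⁰ photons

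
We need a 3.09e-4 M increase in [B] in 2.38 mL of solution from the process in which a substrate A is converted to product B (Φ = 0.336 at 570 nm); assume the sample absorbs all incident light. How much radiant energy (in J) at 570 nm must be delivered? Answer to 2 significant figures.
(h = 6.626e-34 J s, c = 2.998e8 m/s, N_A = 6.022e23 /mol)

0.46 J

Product: (3.09e-4 M)(0.00238 L) = 7.354e-7 mol.
Photons that must be absorbed: 7.354e-7 / 0.336 = 2.189e-6 mol.
Photon energy: hc/λ = 3.485e-19 J; per mole, 2.099e5 J mol⁻¹.
Energy required: 2.189e-6 × 2.099e5 = 0.46 J.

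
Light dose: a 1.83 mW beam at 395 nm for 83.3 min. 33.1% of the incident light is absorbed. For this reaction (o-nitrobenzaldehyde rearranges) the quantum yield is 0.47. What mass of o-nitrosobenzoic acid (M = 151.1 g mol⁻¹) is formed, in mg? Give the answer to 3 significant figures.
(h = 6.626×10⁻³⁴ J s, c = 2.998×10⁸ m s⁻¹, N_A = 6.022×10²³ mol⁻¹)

Photon energy at 395 nm: hc/λ = (6.626×10⁻³⁴)(2.998×10⁸)/(395×10⁻⁹) = 5.029×10⁻¹⁹ J.
Energy delivered: (1.83 mW)(4998 s) = 9.146 J.
Photons incident: 9.146 / 5.029×10⁻¹⁹ = 1.819×10¹⁹, i.e. 1.819×10¹⁹/6.022×10²³ = 3.021×10⁻⁵ mol.
Photons absorbed: 0.331 × 3.021×10⁻⁵ = 1.000×10⁻⁵ mol.
Product: Φ × n_abs = 0.47 × 1.000×10⁻⁵ = 4.700×10⁻⁶ mol.
Mass: 4.700×10⁻⁶ × 151.1 = 7.102×10⁻⁴ g = 0.710 mg.

0.710 mg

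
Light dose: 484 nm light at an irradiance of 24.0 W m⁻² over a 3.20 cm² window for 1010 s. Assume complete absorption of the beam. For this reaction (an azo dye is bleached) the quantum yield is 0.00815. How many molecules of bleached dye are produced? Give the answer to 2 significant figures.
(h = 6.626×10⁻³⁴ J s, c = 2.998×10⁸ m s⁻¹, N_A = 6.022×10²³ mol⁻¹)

Photon energy at 484 nm: hc/λ = (6.626×10⁻³⁴)(2.998×10⁸)/(484×10⁻⁹) = 4.104×10⁻¹⁹ J.
Energy delivered: (24.0 W m⁻²)(3.20×10⁻⁴ m²)(1010 s) = 7.757 J.
Photons incident: 7.757 / 4.104×10⁻¹⁹ = 1.890×10¹⁹, i.e. 1.890×10¹⁹/6.022×10²³ = 3.138×10⁻⁵ mol.
Product: Φ × n_abs = 0.00815 × 3.138×10⁻⁵ = 2.557×10⁻⁷ mol.
As a count: 2.557×10⁻⁷ × 6.022×10²³ = 1.5×10¹⁷.

1.5×10¹⁷ molecules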